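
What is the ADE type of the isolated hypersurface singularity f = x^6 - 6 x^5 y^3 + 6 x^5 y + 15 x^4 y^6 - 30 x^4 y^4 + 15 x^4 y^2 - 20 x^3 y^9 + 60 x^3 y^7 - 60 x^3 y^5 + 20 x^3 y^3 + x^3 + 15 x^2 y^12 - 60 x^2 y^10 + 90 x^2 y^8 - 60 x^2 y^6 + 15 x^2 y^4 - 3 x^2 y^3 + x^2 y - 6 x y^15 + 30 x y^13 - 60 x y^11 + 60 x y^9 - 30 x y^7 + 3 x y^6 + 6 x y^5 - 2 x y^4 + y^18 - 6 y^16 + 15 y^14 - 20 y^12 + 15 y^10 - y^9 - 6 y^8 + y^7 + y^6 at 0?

D_7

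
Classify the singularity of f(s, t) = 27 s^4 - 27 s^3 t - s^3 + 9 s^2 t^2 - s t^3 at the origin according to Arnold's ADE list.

E7

The Hessian of f at 0 is [[0, 0], [0, 0]] with rank 0, so corank 2. A Groebner basis of the Jacobian ideal J(f) in C{s,t} is {s^2/3 + t^4 + t^3/9, s^3, s^2*t - s^2/9 - t^3/27, -2*s^2/3 + s*t^2 - 2*t^3/9}; counting standard monomials gives mu = 7. Corank 2; j^3 = -s^3 is a perfect cube, so E-series; the 4-jet and mu = 7 give E_7.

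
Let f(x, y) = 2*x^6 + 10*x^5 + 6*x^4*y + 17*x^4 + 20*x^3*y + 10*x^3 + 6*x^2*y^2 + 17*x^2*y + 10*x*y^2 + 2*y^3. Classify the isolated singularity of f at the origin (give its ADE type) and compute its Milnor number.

Type D_4, Milnor number mu = 4.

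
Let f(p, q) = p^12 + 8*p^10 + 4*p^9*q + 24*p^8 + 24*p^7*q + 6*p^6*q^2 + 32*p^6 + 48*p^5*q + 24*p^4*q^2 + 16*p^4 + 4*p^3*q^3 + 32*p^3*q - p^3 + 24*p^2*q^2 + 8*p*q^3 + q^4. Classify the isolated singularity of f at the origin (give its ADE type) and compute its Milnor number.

Type E_{6}, Milnor number mu = 6.

The Hessian of f at 0 has rank 0. Corank 2; j^3 = -p^3 is a perfect cube, so E-series; the 4-jet and mu = 6 give E_6.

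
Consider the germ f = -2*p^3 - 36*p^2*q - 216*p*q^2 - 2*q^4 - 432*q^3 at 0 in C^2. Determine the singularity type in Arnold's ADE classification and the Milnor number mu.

Type E_6, Milnor number mu = 6.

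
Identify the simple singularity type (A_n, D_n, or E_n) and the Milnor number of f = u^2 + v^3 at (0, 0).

Type A_2, Milnor number mu = 2.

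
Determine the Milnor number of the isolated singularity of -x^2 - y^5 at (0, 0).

4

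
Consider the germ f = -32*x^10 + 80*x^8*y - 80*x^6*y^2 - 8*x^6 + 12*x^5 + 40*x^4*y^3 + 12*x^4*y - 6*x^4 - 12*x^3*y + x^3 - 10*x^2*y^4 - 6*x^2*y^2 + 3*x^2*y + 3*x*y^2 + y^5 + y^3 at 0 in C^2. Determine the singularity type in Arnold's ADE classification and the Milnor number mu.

The Hessian of f at 0 has rank 0. Corank 2; j^3 = (x + y)^3 is a perfect cube, so E-series; the 5-jet and mu = 8 give E_8.

Type E_8, Milnor number mu = 8.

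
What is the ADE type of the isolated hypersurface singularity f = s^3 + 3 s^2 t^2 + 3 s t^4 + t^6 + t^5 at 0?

E8

The Hessian of f at 0 has rank 0. Corank 2; j^3 = s^3 is a perfect cube, so E-series; the 5-jet and mu = 8 give E_8.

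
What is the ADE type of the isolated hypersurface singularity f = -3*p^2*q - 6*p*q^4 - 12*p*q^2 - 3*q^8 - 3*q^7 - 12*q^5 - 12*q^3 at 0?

The Hessian of f at 0 has rank 0. Corank 2; j^3 = -3*q*(p + 2*q)^2 has shape L^2 M (L != M), so D-series; mu = 9 gives D_9.

D_{9}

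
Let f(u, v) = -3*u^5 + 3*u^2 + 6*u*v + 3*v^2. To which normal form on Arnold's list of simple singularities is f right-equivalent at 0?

The Hessian of f at 0 is [[6, 6], [6, 6]] with rank 1, so corank 1. A Groebner basis of the Jacobian ideal J(f) in C{u,v} is {v^4, u + v}; counting standard monomials gives mu = 4. Corank 1: A-series; mu = 4 gives A_4.

A_{4}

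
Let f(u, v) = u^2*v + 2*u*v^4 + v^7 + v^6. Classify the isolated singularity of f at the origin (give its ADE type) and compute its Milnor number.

Type D7, Milnor number mu = 7.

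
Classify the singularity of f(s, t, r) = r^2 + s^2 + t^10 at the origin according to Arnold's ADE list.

A_9

The Hessian of f at 0 has rank 2. Corank 1: A-series; mu = 9 gives A_9.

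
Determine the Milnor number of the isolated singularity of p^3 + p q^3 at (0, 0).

7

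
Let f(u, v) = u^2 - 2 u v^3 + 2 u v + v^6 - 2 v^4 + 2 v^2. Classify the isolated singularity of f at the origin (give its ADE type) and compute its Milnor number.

Type A_{1}, Milnor number mu = 1.

The Hessian of f at 0 has rank 2. Corank 0: nondegenerate Morse point, so A_1.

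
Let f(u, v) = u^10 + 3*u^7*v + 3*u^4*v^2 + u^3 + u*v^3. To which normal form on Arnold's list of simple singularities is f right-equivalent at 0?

E_{7}

The Hessian of f at 0 is [[0, 0], [0, 0]] with rank 0, so corank 2. A Groebner basis of the Jacobian ideal J(f) in C{u,v} is {u^3, u*v^2, 3*u^2 + v^3}; counting standard monomials gives mu = 7. Corank 2; j^3 = u^3 is a perfect cube, so E-series; the 4-jet and mu = 7 give E_7.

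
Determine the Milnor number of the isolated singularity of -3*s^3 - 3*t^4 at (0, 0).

6

The Hessian of f at 0 is [[0, 0], [0, 0]] with rank 0, so corank 2. A Groebner basis of the Jacobian ideal J(f) in C{s,t} is {t^3, s^2}; counting standard monomials gives mu = 6. Corank 2; j^3 = -3*s^3 is a perfect cube, so E-series; the 4-jet and mu = 6 give E_6.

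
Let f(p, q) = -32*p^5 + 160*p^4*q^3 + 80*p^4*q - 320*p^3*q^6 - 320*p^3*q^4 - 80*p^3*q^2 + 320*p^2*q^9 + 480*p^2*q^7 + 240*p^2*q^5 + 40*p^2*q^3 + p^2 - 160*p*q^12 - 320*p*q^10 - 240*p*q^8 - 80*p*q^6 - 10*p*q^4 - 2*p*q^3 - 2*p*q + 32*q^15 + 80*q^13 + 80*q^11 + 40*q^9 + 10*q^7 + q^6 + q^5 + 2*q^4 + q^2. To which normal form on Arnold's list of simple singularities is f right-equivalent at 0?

A4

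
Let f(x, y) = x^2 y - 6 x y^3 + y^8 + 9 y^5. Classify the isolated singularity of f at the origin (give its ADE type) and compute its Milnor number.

Type D9, Milnor number mu = 9.

The Hessian of f at 0 has rank 0. Corank 2; j^3 = x^2*y has shape L^2 M (L != M), so D-series; mu = 9 gives D_9.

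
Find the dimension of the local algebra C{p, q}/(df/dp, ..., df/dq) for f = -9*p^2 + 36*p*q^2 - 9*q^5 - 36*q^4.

4

The Hessian of f at 0 is [[-18, 0], [0, 0]] with rank 1, so corank 1. A Groebner basis of the Jacobian ideal J(f) in C{p,q} is {p^2, -p/2 + q^2}; counting standard monomials gives mu = 4. Corank 1: A-series; mu = 4 gives A_4.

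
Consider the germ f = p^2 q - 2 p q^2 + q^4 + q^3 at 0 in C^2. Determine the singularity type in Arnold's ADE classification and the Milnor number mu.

The Hessian of f at 0 is [[0, 0], [0, 0]] with rank 0, so corank 2. A Groebner basis of the Jacobian ideal J(f) in C{p,q} is {p^3 + p^2/4 - q^2/4, p^2/4 + q^3 - q^2/4, p*q - q^2}; counting standard monomials gives mu = 5. Corank 2; j^3 = q*(p - q)^2 has shape L^2 M (L != M), so D-series; mu = 5 gives D_5.

Type D5, Milnor number mu = 5.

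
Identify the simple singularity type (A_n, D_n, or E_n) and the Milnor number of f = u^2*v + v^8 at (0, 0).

Type D_9, Milnor number mu = 9.

The Hessian of f at 0 is [[0, 0], [0, 0]] with rank 0, so corank 2. A Groebner basis of the Jacobian ideal J(f) in C{u,v} is {u^2/8 + v^7, u^3, u*v}; counting standard monomials gives mu = 9. Corank 2; j^3 = u^2*v has shape L^2 M (L != M), so D-series; mu = 9 gives D_9.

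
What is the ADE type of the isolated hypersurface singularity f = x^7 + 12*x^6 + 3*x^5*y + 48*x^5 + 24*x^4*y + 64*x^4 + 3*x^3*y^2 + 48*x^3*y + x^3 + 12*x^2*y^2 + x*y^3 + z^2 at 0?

E7

The Hessian of f at 0 is [[0, 0, 0], [0, 0, 0], [0, 0, 2]] with rank 1, so corank 2. A Groebner basis of the Jacobian ideal J(f) in C{x,y,z} is {3*x^2/16 + y^4 + y^3/16, x^3, x^2*y - x^2/16 - y^3/48, x^2/2 + x*y^2 + y^3/6, z}; counting standard monomials gives mu = 7. Corank 2; j^3 = x^3 is a perfect cube, so E-series; the 4-jet and mu = 7 give E_7.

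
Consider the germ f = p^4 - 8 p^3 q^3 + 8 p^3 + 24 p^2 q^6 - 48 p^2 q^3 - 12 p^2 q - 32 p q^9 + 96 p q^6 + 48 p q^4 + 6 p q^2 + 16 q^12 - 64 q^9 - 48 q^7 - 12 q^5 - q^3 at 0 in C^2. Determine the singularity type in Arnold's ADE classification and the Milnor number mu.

Type E_{6}, Milnor number mu = 6.

The Hessian of f at 0 has rank 0. Corank 2; j^3 = (2*p - q)^3 is a perfect cube, so E-series; the 4-jet and mu = 6 give E_6.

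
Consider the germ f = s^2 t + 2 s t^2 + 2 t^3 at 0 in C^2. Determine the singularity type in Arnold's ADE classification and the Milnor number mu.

The Hessian of f at 0 has rank 0. Corank 2; j^3 = t*(s^2 + 2*s*t + 2*t^2) splits into three distinct lines over C (the quadratic factor has nonzero discriminant), so D_4.

Type D4, Milnor number mu = 4.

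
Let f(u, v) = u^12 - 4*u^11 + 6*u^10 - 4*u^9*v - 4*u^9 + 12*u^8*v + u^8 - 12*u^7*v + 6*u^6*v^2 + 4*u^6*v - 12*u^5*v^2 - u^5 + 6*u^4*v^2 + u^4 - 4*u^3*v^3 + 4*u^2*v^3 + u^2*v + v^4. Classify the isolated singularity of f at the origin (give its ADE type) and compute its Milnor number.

Type D_5, Milnor number mu = 5.

The Hessian of f at 0 has rank 0. Corank 2; j^3 = u^2*v has shape L^2 M (L != M), so D-series; mu = 5 gives D_5.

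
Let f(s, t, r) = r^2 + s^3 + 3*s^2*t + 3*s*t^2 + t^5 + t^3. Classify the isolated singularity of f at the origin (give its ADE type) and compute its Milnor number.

Type E_{8}, Milnor number mu = 8.

The Hessian of f at 0 has rank 1. Corank 2; j^3 = (s + t)^3 is a perfect cube, so E-series; the 5-jet and mu = 8 give E_8.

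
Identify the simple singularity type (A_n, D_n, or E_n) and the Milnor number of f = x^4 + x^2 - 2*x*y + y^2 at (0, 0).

The Hessian of f at 0 is [[2, -2], [-2, 2]] with rank 1, so corank 1. A Groebner basis of the Jacobian ideal J(f) in C{x,y} is {y^3, x - y}; counting standard monomials gives mu = 3. Corank 1: A-series; mu = 3 gives A_3.

Type A_3, Milnor number mu = 3.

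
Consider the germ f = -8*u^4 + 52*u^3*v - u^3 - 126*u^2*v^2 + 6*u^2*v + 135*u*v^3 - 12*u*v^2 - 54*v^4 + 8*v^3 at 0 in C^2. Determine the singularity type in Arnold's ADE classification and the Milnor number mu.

The Hessian of f at 0 has rank 0. Corank 2; j^3 = -(u - 2*v)^3 is a perfect cube, so E-series; the 4-jet and mu = 7 give E_7.

Type E_{7}, Milnor number mu = 7.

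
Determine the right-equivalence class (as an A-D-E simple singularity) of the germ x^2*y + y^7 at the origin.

D8

The Hessian of f at 0 is [[0, 0], [0, 0]] with rank 0, so corank 2. A Groebner basis of the Jacobian ideal J(f) in C{x,y} is {x^2/7 + y^6, x^3, x*y}; counting standard monomials gives mu = 8. Corank 2; j^3 = x^2*y has shape L^2 M (L != M), so D-series; mu = 8 gives D_8.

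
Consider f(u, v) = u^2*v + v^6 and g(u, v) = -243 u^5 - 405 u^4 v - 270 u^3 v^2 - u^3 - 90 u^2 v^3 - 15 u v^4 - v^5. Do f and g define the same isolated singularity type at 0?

The Hessian of f at 0 has rank 0. Corank 2; j^3 = u^2*v has shape L^2 M (L != M), so D-series; mu = 7 gives D_7. The Hessian of g at 0 has rank 0. Corank 2; j^3 = -u^3 is a perfect cube, so E-series; the 5-jet and mu = 8 give E_8. f is D_7 but g is E_8, hence not right-equivalent.

No.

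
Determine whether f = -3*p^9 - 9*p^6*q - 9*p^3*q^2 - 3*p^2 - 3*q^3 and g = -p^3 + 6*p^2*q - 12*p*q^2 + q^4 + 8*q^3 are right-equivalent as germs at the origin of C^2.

The Hessian of f at 0 has rank 1. Corank 1: A-series; mu = 2 gives A_2. The Hessian of g at 0 has rank 0. Corank 2; j^3 = -(p - 2*q)^3 is a perfect cube, so E-series; the 4-jet and mu = 6 give E_6. f is A_2 but g is E_6, hence not right-equivalent.

No.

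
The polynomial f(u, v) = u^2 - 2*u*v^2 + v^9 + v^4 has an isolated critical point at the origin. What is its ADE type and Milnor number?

Type A_{8}, Milnor number mu = 8.

The Hessian of f at 0 is [[2, 0], [0, 0]] with rank 1, so corank 1. A Groebner basis of the Jacobian ideal J(f) in C{u,v} is {u^4, -u + v^2}; counting standard monomials gives mu = 8. Corank 1: A-series; mu = 8 gives A_8.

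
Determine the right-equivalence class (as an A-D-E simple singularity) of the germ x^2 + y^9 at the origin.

A8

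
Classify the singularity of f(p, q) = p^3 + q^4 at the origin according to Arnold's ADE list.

E6

The Hessian of f at 0 has rank 0. Corank 2; j^3 = p^3 is a perfect cube, so E-series; the 4-jet and mu = 6 give E_6.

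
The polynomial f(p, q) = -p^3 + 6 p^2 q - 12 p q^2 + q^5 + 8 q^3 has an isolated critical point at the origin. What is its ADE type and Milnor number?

The Hessian of f at 0 has rank 0. Corank 2; j^3 = -(p - 2*q)^3 is a perfect cube, so E-series; the 5-jet and mu = 8 give E_8.

Type E_{8}, Milnor number mu = 8.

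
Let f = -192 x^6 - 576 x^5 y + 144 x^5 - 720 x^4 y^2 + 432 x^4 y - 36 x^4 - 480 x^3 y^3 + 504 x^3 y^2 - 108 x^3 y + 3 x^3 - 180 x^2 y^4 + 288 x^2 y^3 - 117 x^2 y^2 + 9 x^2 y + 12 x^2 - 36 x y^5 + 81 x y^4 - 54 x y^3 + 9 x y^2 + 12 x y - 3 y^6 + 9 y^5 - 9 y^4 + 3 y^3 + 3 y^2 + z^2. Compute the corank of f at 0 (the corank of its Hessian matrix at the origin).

1

The Hessian at 0 is [[24, 12, 0], [12, 6, 0], [0, 0, 2]] of rank 2; hence corank 1.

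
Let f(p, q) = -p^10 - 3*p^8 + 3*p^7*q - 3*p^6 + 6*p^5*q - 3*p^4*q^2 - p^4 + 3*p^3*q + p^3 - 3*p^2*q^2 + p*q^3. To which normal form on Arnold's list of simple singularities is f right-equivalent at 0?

E_{7}

The Hessian of f at 0 is [[0, 0], [0, 0]] with rank 0, so corank 2. A Groebner basis of the Jacobian ideal J(f) in C{p,q} is {3*p^2 + q^4 + q^3, p^3, p^2*q - p^2 - q^3/3, -2*p^2 + p*q^2 - 2*q^3/3}; counting standard monomials gives mu = 7. Corank 2; j^3 = p^3 is a perfect cube, so E-series; the 4-jet and mu = 7 give E_7.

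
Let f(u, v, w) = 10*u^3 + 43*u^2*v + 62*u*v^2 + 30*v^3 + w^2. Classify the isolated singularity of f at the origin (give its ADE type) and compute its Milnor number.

Type D_{4}, Milnor number mu = 4.

The Hessian of f at 0 is [[0, 0, 0], [0, 0, 0], [0, 0, 2]] with rank 1, so corank 2. A Groebner basis of the Jacobian ideal J(f) in C{u,v,w} is {v^3, u^2 - 26*v^2/11, u*v + 17*v^2/11, w}; counting standard monomials gives mu = 4. Corank 2; j^3 = (2*u + 3*v)*(5*u^2 + 14*u*v + 10*v^2) splits into three distinct lines over C (the quadratic factor has nonzero discriminant), so D_4.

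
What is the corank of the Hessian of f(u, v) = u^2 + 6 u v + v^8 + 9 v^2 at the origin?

The Hessian at 0 is [[2, 6], [6, 18]] of rank 1; hence corank 1.

1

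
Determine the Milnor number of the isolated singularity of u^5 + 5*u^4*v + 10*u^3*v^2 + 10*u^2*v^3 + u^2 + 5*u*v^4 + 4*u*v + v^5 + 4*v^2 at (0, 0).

The Hessian of f at 0 has rank 1. Corank 1: A-series; mu = 4 gives A_4.

4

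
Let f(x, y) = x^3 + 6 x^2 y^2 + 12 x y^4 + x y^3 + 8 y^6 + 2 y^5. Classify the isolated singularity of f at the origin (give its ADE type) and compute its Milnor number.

Type E_{7}, Milnor number mu = 7.

The Hessian of f at 0 has rank 0. Corank 2; j^3 = x^3 is a perfect cube, so E-series; the 4-jet and mu = 7 give E_7.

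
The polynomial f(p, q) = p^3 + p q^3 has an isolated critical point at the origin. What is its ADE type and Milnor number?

Type E_7, Milnor number mu = 7.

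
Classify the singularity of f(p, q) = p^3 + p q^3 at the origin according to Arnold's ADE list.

E_{7}

The Hessian of f at 0 has rank 0. Corank 2; j^3 = p^3 is a perfect cube, so E-series; the 4-jet and mu = 7 give E_7.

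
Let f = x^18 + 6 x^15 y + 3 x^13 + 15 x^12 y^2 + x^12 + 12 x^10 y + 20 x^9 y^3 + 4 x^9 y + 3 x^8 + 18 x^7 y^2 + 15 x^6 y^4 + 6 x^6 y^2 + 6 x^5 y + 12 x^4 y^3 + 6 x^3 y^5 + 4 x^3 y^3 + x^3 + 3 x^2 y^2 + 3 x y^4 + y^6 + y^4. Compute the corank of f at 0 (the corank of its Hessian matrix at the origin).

2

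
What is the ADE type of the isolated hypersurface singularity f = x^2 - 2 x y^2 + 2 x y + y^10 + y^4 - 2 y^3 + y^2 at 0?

A_9

The Hessian of f at 0 has rank 1. Corank 1: A-series; mu = 9 gives A_9.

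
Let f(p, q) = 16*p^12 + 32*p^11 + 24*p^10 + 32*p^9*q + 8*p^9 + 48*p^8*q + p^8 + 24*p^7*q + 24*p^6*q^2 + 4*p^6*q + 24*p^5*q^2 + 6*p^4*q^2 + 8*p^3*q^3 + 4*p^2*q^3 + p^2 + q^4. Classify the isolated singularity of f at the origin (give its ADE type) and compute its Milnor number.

The Hessian of f at 0 has rank 1. Corank 1: A-series; mu = 3 gives A_3.

Type A_{3}, Milnor number mu = 3.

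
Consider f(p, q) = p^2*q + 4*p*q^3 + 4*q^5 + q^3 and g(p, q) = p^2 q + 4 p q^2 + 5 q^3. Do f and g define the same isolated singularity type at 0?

Yes.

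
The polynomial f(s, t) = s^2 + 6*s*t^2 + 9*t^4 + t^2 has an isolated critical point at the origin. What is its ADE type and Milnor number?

Type A_1, Milnor number mu = 1.

The Hessian of f at 0 is [[2, 0], [0, 2]] with rank 2, so corank 0. A Groebner basis of the Jacobian ideal J(f) in C{s,t} is {s, t}; counting standard monomials gives mu = 1. Corank 0: nondegenerate Morse point, so A_1.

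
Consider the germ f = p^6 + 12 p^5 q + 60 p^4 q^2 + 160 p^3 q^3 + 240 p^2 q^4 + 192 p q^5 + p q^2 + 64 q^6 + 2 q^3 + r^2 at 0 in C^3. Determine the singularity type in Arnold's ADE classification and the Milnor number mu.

The Hessian of f at 0 has rank 1. Corank 2; j^3 = q^2*(p + 2*q) has shape L^2 M (L != M), so D-series; mu = 7 gives D_7.

Type D_7, Milnor number mu = 7.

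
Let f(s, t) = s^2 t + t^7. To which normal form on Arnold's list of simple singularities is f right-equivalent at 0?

D8

The Hessian of f at 0 is [[0, 0], [0, 0]] with rank 0, so corank 2. A Groebner basis of the Jacobian ideal J(f) in C{s,t} is {s^2/7 + t^6, s^3, s*t}; counting standard monomials gives mu = 8. Corank 2; j^3 = s^2*t has shape L^2 M (L != M), so D-series; mu = 8 gives D_8.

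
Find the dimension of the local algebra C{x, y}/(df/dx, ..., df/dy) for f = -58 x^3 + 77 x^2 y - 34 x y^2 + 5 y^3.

The Hessian of f at 0 is [[0, 0], [0, 0]] with rank 0, so corank 2. A Groebner basis of the Jacobian ideal J(f) in C{x,y} is {y^3, x^2 - y^2/13, x*y - 4*y^2/13}; counting standard monomials gives mu = 4. Corank 2; j^3 = -(2*x - y)*(29*x^2 - 24*x*y + 5*y^2) splits into three distinct lines over C (the quadratic factor has nonzero discriminant), so D_4.

4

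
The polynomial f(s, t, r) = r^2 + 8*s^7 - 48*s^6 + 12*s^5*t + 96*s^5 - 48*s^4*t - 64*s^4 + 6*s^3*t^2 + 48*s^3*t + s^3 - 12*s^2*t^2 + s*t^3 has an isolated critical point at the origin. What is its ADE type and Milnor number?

Type E_7, Milnor number mu = 7.

The Hessian of f at 0 has rank 1. Corank 2; j^3 = s^3 is a perfect cube, so E-series; the 4-jet and mu = 7 give E_7.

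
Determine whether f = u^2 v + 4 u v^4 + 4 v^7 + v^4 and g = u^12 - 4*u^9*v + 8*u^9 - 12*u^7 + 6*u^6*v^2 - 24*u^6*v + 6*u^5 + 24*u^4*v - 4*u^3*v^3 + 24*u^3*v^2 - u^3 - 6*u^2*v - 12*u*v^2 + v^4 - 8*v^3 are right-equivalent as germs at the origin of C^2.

The Hessian of f at 0 has rank 0. Corank 2; j^3 = u^2*v has shape L^2 M (L != M), so D-series; mu = 5 gives D_5. The Hessian of g at 0 has rank 0. Corank 2; j^3 = -(u + 2*v)^3 is a perfect cube, so E-series; the 4-jet and mu = 6 give E_6. f is D_5 but g is E_6, hence not right-equivalent.

No.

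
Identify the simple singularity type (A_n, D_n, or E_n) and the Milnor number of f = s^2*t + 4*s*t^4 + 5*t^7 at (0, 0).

Type D8, Milnor number mu = 8.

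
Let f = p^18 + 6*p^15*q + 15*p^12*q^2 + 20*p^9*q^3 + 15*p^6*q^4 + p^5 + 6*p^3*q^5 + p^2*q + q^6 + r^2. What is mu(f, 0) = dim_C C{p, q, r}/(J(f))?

The Hessian of f at 0 has rank 1. Corank 2; j^3 = p^2*q has shape L^2 M (L != M), so D-series; mu = 7 gives D_7.

7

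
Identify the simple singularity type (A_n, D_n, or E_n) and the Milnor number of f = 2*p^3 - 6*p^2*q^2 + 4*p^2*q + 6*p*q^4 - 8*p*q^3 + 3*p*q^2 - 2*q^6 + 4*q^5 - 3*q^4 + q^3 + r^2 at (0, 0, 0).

The Hessian of f at 0 has rank 1. Corank 2; j^3 = (p + q)*(2*p^2 + 2*p*q + q^2) splits into three distinct lines over C (the quadratic factor has nonzero discriminant), so D_4.

Type D_4, Milnor number mu = 4.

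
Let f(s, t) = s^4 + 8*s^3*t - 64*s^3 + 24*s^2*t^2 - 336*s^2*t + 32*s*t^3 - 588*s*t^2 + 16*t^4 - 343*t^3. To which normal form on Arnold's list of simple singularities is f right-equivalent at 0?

E_{6}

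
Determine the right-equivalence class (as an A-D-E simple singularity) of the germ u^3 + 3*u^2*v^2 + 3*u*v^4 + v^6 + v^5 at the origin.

E_{8}

The Hessian of f at 0 has rank 0. Corank 2; j^3 = u^3 is a perfect cube, so E-series; the 5-jet and mu = 8 give E_8.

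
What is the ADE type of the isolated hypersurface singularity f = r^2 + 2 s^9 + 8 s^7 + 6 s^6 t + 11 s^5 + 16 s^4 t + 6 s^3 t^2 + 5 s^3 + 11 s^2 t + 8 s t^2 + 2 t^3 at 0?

D_{4}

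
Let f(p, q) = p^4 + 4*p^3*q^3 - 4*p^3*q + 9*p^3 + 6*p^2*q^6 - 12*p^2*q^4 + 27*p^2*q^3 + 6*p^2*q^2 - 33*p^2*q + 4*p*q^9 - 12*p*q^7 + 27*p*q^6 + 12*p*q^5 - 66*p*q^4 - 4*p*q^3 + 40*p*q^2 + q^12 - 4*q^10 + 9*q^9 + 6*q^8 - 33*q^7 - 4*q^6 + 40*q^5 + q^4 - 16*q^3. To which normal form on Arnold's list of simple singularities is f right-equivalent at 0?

D_{5}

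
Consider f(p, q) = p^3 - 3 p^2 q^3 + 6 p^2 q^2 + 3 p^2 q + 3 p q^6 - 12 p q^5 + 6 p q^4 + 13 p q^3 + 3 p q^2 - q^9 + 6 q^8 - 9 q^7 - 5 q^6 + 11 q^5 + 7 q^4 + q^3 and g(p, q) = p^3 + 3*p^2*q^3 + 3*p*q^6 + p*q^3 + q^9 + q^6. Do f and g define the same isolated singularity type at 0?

The Hessian of f at 0 has rank 0. Corank 2; j^3 = (p + q)^3 is a perfect cube, so E-series; the 4-jet and mu = 7 give E_7. The Hessian of g at 0 has rank 0. Corank 2; j^3 = p^3 is a perfect cube, so E-series; the 4-jet and mu = 7 give E_7. Both have type E_7, hence right-equivalent.

Yes.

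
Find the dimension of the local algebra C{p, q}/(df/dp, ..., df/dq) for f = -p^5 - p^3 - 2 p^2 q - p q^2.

The Hessian of f at 0 has rank 0. Corank 2; j^3 = -p*(p + q)^2 has shape L^2 M (L != M), so D-series; mu = 6 gives D_6.

6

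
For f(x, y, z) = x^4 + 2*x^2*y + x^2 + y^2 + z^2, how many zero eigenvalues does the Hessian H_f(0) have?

0

Hessian at 0 has rank 3.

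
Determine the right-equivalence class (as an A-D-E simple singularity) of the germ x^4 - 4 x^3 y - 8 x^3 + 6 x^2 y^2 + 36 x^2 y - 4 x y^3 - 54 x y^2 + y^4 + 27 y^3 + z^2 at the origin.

E6

The Hessian of f at 0 has rank 1. Corank 2; j^3 = -(2*x - 3*y)^3 is a perfect cube, so E-series; the 4-jet and mu = 6 give E_6.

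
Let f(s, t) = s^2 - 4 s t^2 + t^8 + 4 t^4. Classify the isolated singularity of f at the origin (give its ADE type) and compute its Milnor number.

The Hessian of f at 0 has rank 1. Corank 1: A-series; mu = 7 gives A_7.

Type A_7, Milnor number mu = 7.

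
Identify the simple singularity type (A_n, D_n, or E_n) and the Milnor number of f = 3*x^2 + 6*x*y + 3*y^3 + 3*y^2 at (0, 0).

The Hessian of f at 0 has rank 1. Corank 1: A-series; mu = 2 gives A_2.

Type A_2, Milnor number mu = 2.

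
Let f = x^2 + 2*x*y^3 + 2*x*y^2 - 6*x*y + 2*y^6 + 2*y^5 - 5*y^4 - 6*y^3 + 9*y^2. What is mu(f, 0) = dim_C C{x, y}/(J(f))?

5

The Hessian of f at 0 has rank 1. Corank 1: A-series; mu = 5 gives A_5.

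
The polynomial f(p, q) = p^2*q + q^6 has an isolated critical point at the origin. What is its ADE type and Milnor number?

Type D_{7}, Milnor number mu = 7.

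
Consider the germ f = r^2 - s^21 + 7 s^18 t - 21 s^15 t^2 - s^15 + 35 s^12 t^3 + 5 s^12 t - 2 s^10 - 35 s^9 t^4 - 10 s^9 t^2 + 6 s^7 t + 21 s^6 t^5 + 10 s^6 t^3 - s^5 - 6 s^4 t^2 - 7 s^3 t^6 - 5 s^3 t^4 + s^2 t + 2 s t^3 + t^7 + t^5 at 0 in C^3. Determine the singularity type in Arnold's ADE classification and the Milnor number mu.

Type D_{8}, Milnor number mu = 8.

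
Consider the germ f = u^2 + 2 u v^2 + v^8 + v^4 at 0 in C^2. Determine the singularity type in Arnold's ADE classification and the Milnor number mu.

Type A_7, Milnor number mu = 7.

The Hessian of f at 0 has rank 1. Corank 1: A-series; mu = 7 gives A_7.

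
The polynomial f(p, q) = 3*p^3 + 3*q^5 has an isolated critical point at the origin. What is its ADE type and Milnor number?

Type E_8, Milnor number mu = 8.

The Hessian of f at 0 has rank 0. Corank 2; j^3 = 3*p^3 is a perfect cube, so E-series; the 5-jet and mu = 8 give E_8.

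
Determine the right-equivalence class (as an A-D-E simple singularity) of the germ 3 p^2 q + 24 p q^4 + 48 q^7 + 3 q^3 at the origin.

D_{4}

The Hessian of f at 0 is [[0, 0], [0, 0]] with rank 0, so corank 2. A Groebner basis of the Jacobian ideal J(f) in C{p,q} is {q^3, p^2 + 3*q^2, p*q}; counting standard monomials gives mu = 4. Corank 2; j^3 = 3*q*(p^2 + q^2) splits into three distinct lines over C (the quadratic factor has nonzero discriminant), so D_4.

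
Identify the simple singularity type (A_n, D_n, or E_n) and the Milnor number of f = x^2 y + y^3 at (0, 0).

The Hessian of f at 0 has rank 0. Corank 2; j^3 = y*(x^2 + y^2) splits into three distinct lines over C (the quadratic factor has nonzero discriminant), so D_4.

Type D_{4}, Milnor number mu = 4.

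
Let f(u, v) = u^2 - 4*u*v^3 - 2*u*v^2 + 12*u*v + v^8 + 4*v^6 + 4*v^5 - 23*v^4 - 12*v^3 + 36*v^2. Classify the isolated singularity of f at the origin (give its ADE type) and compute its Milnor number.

Type A7, Milnor number mu = 7.

The Hessian of f at 0 is [[2, 12], [12, 72]] with rank 1, so corank 1. A Groebner basis of the Jacobian ideal J(f) in C{u,v} is {u^3 + 71*u^2/4 - 269*u*v^2/2 + 1739*u*v/8 - 4763*u/16 + 15407*v^2/16 - 14289*v/8, u^2*v - u^2 + 27*u*v^2/2 - 49*u*v/4 + 181*u/8 - 481*v^2/8 + 543*v/4, -u/2 + v^3 + v^2/2 - 3*v}; counting standard monomials gives mu = 7. Corank 1: A-series; mu = 7 gives A_7.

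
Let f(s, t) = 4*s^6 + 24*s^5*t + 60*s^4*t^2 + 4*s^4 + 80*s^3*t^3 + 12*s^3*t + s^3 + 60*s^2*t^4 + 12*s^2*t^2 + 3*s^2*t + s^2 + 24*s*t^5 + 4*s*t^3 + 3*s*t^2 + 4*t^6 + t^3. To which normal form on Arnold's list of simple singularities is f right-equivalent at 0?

A2

The Hessian of f at 0 has rank 1. Corank 1: A-series; mu = 2 gives A_2.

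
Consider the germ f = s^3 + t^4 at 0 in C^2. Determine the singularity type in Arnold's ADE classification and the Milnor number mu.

Type E_{6}, Milnor number mu = 6.

The Hessian of f at 0 has rank 0. Corank 2; j^3 = s^3 is a perfect cube, so E-series; the 4-jet and mu = 6 give E_6.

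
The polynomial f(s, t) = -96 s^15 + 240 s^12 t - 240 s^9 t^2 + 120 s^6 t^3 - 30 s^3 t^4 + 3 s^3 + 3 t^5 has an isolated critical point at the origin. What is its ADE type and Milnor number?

The Hessian of f at 0 has rank 0. Corank 2; j^3 = 3*s^3 is a perfect cube, so E-series; the 5-jet and mu = 8 give E_8.

Type E8, Milnor number mu = 8.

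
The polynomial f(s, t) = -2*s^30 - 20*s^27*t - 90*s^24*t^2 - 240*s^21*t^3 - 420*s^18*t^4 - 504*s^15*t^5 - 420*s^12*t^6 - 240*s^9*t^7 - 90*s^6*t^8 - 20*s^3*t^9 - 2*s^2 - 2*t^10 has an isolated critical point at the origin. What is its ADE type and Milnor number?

Type A9, Milnor number mu = 9.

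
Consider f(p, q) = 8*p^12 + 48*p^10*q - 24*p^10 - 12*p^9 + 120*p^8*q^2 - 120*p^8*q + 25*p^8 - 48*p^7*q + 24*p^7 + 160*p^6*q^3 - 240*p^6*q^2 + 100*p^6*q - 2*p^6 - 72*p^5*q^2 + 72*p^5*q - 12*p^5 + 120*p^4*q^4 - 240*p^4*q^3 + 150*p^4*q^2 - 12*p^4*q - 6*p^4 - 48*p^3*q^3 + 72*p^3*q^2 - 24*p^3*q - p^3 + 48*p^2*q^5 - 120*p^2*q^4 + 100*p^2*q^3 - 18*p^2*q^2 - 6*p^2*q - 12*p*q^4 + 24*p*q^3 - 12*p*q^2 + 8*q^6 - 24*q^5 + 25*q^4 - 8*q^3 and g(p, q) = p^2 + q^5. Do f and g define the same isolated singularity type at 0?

No.

The Hessian of f at 0 has rank 0. Corank 2; j^3 = -(p + 2*q)^3 is a perfect cube, so E-series; the 4-jet and mu = 6 give E_6. The Hessian of g at 0 has rank 1. Corank 1: A-series; mu = 4 gives A_4. f is E_6 but g is A_4, hence not right-equivalent.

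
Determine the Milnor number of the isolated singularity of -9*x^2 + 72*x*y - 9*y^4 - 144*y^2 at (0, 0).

The Hessian of f at 0 has rank 1. Corank 1: A-series; mu = 3 gives A_3.

3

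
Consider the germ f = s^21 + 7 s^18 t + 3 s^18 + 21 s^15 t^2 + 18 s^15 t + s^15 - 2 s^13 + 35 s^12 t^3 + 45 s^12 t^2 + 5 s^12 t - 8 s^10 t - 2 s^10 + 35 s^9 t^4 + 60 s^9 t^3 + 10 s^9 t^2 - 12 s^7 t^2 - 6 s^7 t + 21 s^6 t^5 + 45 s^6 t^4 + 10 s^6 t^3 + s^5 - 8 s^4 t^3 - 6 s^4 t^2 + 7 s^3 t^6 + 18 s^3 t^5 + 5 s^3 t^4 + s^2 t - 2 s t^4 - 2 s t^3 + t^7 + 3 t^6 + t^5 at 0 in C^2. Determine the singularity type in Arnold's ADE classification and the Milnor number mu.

Type D_7, Milnor number mu = 7.

The Hessian of f at 0 has rank 0. Corank 2; j^3 = s^2*t has shape L^2 M (L != M), so D-series; mu = 7 gives D_7.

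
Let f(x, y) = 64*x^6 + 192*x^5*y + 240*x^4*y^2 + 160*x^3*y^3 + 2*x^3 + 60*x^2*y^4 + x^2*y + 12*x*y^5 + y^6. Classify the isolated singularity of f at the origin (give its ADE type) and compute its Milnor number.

Type D7, Milnor number mu = 7.

The Hessian of f at 0 has rank 0. Corank 2; j^3 = x^2*(2*x + y) has shape L^2 M (L != M), so D-series; mu = 7 gives D_7.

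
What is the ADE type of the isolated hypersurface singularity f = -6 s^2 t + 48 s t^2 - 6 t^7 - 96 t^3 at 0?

The Hessian of f at 0 is [[0, 0], [0, 0]] with rank 0, so corank 2. A Groebner basis of the Jacobian ideal J(f) in C{s,t} is {s^2/7 + t^6 - 16*t^2/7, s^3 - 64*t^3, s*t - 4*t^2}; counting standard monomials gives mu = 8. Corank 2; j^3 = -6*t*(s - 4*t)^2 has shape L^2 M (L != M), so D-series; mu = 8 gives D_8.

D8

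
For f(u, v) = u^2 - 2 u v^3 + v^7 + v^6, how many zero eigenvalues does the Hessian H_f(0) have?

Hessian at 0 has rank 1.

1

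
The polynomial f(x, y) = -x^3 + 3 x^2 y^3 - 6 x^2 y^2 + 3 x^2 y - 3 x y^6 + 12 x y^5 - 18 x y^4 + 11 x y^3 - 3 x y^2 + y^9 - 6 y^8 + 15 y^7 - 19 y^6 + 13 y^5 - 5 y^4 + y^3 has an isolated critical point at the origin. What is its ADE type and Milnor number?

The Hessian of f at 0 has rank 0. Corank 2; j^3 = -(x - y)^3 is a perfect cube, so E-series; the 4-jet and mu = 7 give E_7.

Type E7, Milnor number mu = 7.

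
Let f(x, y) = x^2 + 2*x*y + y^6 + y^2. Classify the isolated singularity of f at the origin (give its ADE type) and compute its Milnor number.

Type A5, Milnor number mu = 5.

The Hessian of f at 0 has rank 1. Corank 1: A-series; mu = 5 gives A_5.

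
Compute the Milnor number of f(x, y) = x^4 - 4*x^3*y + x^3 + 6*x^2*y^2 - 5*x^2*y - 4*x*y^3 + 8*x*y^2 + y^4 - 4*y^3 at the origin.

5

The Hessian of f at 0 has rank 0. Corank 2; j^3 = (x - 2*y)^2*(x - y) has shape L^2 M (L != M), so D-series; mu = 5 gives D_5.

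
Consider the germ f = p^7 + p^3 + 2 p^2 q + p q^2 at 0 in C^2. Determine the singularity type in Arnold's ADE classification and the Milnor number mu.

The Hessian of f at 0 has rank 0. Corank 2; j^3 = p*(p + q)^2 has shape L^2 M (L != M), so D-series; mu = 8 gives D_8.

Type D_8, Milnor number mu = 8.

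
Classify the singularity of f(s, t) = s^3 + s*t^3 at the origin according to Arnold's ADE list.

E_{7}

The Hessian of f at 0 is [[0, 0], [0, 0]] with rank 0, so corank 2. A Groebner basis of the Jacobian ideal J(f) in C{s,t} is {s^3, s*t^2, 3*s^2 + t^3}; counting standard monomials gives mu = 7. Corank 2; j^3 = s^3 is a perfect cube, so E-series; the 4-jet and mu = 7 give E_7.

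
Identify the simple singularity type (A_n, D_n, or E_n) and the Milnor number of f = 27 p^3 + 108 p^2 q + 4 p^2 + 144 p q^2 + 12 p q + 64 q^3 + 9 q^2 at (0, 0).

Type A2, Milnor number mu = 2.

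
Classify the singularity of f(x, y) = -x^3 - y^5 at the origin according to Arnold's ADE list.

The Hessian of f at 0 has rank 0. Corank 2; j^3 = -x^3 is a perfect cube, so E-series; the 5-jet and mu = 8 give E_8.

E_8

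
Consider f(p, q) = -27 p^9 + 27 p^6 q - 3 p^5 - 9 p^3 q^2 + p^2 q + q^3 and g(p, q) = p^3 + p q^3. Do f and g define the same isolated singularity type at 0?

The Hessian of f at 0 has rank 0. Corank 2; j^3 = q*(p^2 + q^2) splits into three distinct lines over C (the quadratic factor has nonzero discriminant), so D_4. The Hessian of g at 0 has rank 0. Corank 2; j^3 = p^3 is a perfect cube, so E-series; the 4-jet and mu = 7 give E_7. f is D_4 but g is E_7, hence not right-equivalent.

No.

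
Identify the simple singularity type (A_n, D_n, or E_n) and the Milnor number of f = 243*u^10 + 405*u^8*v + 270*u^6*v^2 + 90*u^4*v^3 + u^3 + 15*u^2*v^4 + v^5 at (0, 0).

The Hessian of f at 0 has rank 0. Corank 2; j^3 = u^3 is a perfect cube, so E-series; the 5-jet and mu = 8 give E_8.

Type E_8, Milnor number mu = 8.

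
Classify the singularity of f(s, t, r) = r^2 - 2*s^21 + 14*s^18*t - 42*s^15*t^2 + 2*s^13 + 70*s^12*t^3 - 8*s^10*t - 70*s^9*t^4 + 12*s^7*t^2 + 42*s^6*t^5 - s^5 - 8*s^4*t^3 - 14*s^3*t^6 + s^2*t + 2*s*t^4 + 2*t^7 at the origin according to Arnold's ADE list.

D8

The Hessian of f at 0 has rank 1. Corank 2; j^3 = s^2*t has shape L^2 M (L != M), so D-series; mu = 8 gives D_8.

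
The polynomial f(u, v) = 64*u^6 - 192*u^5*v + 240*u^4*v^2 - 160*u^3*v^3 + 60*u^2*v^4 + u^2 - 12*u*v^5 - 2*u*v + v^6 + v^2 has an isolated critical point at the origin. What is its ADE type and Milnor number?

The Hessian of f at 0 has rank 1. Corank 1: A-series; mu = 5 gives A_5.

Type A5, Milnor number mu = 5.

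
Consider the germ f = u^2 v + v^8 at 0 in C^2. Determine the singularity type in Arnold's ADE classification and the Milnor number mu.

Type D9, Milnor number mu = 9.

The Hessian of f at 0 has rank 0. Corank 2; j^3 = u^2*v has shape L^2 M (L != M), so D-series; mu = 9 gives D_9.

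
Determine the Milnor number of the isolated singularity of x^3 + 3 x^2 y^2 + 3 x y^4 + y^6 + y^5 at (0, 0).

8

The Hessian of f at 0 is [[0, 0], [0, 0]] with rank 0, so corank 2. A Groebner basis of the Jacobian ideal J(f) in C{x,y} is {y^4, x^3, x^2/2 + x*y^2}; counting standard monomials gives mu = 8. Corank 2; j^3 = x^3 is a perfect cube, so E-series; the 5-jet and mu = 8 give E_8.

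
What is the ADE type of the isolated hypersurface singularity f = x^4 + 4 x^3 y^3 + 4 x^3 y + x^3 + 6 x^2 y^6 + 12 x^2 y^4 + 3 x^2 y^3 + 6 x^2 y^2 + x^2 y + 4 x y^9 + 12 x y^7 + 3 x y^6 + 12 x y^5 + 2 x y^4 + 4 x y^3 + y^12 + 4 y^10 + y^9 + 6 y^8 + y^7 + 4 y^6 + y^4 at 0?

D_5

The Hessian of f at 0 has rank 0. Corank 2; j^3 = x^2*(x + y) has shape L^2 M (L != M), so D-series; mu = 5 gives D_5.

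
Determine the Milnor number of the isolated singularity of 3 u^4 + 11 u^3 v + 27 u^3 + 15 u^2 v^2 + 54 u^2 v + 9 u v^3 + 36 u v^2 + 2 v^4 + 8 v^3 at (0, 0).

7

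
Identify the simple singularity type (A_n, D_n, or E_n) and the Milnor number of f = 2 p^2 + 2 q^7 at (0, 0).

The Hessian of f at 0 has rank 1. Corank 1: A-series; mu = 6 gives A_6.

Type A6, Milnor number mu = 6.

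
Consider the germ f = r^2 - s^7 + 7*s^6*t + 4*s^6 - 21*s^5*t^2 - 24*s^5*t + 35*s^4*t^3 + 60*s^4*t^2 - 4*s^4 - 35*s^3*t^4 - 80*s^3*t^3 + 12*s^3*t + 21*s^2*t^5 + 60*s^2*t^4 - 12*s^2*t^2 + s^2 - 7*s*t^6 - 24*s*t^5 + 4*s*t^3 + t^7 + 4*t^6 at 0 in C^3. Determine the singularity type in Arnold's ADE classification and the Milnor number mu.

Type A_6, Milnor number mu = 6.

The Hessian of f at 0 is [[2, 0, 0], [0, 0, 0], [0, 0, 2]] with rank 2, so corank 1. A Groebner basis of the Jacobian ideal J(f) in C{s,t,r} is {s*t/2 + t^4, s*t^2 - s/6 - t^3/3, s^2, r}; counting standard monomials gives mu = 6. Corank 1: A-series; mu = 6 gives A_6.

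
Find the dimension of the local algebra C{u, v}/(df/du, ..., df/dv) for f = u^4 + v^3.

6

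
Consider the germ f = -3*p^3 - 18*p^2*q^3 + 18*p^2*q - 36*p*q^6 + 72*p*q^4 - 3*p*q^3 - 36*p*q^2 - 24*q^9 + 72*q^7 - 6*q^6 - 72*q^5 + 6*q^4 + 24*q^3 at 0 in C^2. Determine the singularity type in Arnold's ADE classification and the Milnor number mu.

Type E_7, Milnor number mu = 7.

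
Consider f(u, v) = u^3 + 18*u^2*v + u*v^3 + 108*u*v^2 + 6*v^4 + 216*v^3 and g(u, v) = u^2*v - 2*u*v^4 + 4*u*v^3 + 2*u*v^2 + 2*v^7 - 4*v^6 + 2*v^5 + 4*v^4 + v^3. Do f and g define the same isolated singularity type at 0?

No.

The Hessian of f at 0 has rank 0. Corank 2; j^3 = (u + 6*v)^3 is a perfect cube, so E-series; the 4-jet and mu = 7 give E_7. The Hessian of g at 0 has rank 0. Corank 2; j^3 = v*(u + v)^2 has shape L^2 M (L != M), so D-series; mu = 8 gives D_8. f is E_7 but g is D_8, hence not right-equivalent.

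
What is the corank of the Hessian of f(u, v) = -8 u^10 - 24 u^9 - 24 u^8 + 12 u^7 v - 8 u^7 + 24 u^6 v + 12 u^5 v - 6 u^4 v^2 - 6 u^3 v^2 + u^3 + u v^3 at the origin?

Hessian at 0 has rank 0.

2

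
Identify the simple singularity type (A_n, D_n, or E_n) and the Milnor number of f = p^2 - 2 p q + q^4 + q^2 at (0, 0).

The Hessian of f at 0 has rank 1. Corank 1: A-series; mu = 3 gives A_3.

Type A_{3}, Milnor number mu = 3.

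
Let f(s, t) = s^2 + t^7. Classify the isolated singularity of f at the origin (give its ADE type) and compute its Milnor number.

Type A_{6}, Milnor number mu = 6.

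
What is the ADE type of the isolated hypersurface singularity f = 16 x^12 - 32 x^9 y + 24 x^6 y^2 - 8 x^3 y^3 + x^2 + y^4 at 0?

The Hessian of f at 0 has rank 1. Corank 1: A-series; mu = 3 gives A_3.

A_3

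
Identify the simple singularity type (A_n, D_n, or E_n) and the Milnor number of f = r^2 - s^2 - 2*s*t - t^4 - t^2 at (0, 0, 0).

The Hessian of f at 0 has rank 2. Corank 1: A-series; mu = 3 gives A_3.

Type A_3, Milnor number mu = 3.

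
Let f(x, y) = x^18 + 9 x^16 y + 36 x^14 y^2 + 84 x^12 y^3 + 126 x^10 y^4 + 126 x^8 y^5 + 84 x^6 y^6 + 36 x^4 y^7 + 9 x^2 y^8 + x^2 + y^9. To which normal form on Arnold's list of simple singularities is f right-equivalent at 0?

A_8

The Hessian of f at 0 is [[2, 0], [0, 0]] with rank 1, so corank 1. A Groebner basis of the Jacobian ideal J(f) in C{x,y} is {y^8, x}; counting standard monomials gives mu = 8. Corank 1: A-series; mu = 8 gives A_8.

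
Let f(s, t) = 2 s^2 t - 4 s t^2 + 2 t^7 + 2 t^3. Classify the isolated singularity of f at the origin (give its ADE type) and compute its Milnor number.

The Hessian of f at 0 has rank 0. Corank 2; j^3 = 2*t*(s - t)^2 has shape L^2 M (L != M), so D-series; mu = 8 gives D_8.

Type D8, Milnor number mu = 8.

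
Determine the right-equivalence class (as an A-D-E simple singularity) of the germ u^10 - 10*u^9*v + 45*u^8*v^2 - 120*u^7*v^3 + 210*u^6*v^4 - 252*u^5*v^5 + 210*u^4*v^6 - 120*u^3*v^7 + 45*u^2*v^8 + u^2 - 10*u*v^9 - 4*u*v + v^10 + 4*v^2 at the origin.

A_9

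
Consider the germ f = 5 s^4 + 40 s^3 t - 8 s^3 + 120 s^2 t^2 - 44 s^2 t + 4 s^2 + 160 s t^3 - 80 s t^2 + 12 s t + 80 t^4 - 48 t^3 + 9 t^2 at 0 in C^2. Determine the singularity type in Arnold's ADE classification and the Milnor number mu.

Type A_{3}, Milnor number mu = 3.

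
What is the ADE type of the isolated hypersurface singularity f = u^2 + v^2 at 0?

The Hessian of f at 0 is [[2, 0], [0, 2]] with rank 2, so corank 0. A Groebner basis of the Jacobian ideal J(f) in C{u,v} is {u, v}; counting standard monomials gives mu = 1. Corank 0: nondegenerate Morse point, so A_1.

A1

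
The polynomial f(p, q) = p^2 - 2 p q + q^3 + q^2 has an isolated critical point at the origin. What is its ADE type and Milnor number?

Type A2, Milnor number mu = 2.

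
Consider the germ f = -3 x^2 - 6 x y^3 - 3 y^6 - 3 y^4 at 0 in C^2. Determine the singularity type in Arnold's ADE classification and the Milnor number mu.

Type A_{3}, Milnor number mu = 3.

The Hessian of f at 0 has rank 1. Corank 1: A-series; mu = 3 gives A_3.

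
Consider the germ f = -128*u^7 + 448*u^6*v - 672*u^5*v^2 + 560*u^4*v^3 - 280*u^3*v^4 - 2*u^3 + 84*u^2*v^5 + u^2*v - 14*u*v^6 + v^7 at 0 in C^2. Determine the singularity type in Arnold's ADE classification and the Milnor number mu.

The Hessian of f at 0 is [[0, 0], [0, 0]] with rank 0, so corank 2. A Groebner basis of the Jacobian ideal J(f) in C{u,v} is {u*v/14 + v^6, u*v^2, u^2 - u*v/2}; counting standard monomials gives mu = 8. Corank 2; j^3 = -u^2*(2*u - v) has shape L^2 M (L != M), so D-series; mu = 8 gives D_8.

Type D_{8}, Milnor number mu = 8.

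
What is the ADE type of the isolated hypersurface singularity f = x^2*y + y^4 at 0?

D5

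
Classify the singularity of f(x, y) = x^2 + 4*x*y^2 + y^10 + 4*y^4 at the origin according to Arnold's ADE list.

The Hessian of f at 0 is [[2, 0], [0, 0]] with rank 1, so corank 1. A Groebner basis of the Jacobian ideal J(f) in C{x,y} is {x^5, x^4*y, x/2 + y^2}; counting standard monomials gives mu = 9. Corank 1: A-series; mu = 9 gives A_9.

A_9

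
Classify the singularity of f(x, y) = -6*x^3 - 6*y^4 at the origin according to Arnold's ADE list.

The Hessian of f at 0 has rank 0. Corank 2; j^3 = -6*x^3 is a perfect cube, so E-series; the 4-jet and mu = 6 give E_6.

E6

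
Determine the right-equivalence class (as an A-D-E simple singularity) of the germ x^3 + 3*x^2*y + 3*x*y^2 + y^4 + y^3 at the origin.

E6

The Hessian of f at 0 has rank 0. Corank 2; j^3 = (x + y)^3 is a perfect cube, so E-series; the 4-jet and mu = 6 give E_6.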